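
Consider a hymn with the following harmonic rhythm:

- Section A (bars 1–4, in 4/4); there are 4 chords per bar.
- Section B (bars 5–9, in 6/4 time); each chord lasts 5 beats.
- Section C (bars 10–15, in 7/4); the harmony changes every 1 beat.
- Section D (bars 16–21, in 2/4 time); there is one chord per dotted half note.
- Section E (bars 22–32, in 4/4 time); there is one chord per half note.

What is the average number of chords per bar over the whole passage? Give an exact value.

A: 4 × 4 = 16 beats ÷ 1 = 16 chords.
B: 5 × 6 = 30 beats ÷ 5 = 6 chords.
C: 6 × 7 = 42 beats ÷ 1 = 42 chords.
D: 6 × 2 = 12 beats ÷ 3 = 4 chords.
E: 11 × 4 = 44 beats ÷ 2 = 22 chords.
Overall: 90 chords over 32 bars → 90/32 = 45/16 chords per bar.

45/16 chords per bar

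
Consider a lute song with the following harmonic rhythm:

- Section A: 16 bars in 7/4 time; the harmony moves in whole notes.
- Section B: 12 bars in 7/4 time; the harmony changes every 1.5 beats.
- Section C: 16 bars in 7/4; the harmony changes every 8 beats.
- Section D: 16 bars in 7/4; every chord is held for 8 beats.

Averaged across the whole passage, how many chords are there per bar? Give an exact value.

28/15 chords per bar

A: 16 bars of 7 beats is 112 beats; at 4 beats each that's 28 chords.
B: 12 bars of 7 beats is 84 beats; at 1.5 beats each that's 56 chords.
C: 16 bars of 7 beats is 112 beats; at 8 beats each that's 14 chords.
D: 16 bars of 7 beats is 112 beats; at 8 beats each that's 14 chords.
Overall: 112 chords over 60 bars → 112/60 = 28/15 chords per bar.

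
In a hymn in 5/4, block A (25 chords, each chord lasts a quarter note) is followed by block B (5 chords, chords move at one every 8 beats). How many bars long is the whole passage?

A: 25 × 1 = 25 beats = 5 bars.
B: 5 × 8 = 40 beats = 8 bars.
Total: 5 + 8 = 13 bars.

13 bars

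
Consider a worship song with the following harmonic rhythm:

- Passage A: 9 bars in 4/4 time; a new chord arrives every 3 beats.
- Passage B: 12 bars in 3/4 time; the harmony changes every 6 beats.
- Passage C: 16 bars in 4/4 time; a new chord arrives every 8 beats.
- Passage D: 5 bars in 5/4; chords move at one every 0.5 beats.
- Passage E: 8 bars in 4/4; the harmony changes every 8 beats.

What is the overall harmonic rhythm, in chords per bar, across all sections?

A: 9 bars of 4 beats is 36 beats; at 3 beats each that's 12 chords.
B: 12 bars of 3 beats is 36 beats; at 6 beats each that's 6 chords.
C: 16 bars of 4 beats is 64 beats; at 8 beats each that's 8 chords.
D: 5 bars of 5 beats is 25 beats; at 0.5 beats each that's 50 chords.
E: 8 bars of 4 beats is 32 beats; at 8 beats each that's 4 chords.
Overall: 80 chords over 50 bars → 80/50 = 1.6 chords per bar.

1.6 chords per bar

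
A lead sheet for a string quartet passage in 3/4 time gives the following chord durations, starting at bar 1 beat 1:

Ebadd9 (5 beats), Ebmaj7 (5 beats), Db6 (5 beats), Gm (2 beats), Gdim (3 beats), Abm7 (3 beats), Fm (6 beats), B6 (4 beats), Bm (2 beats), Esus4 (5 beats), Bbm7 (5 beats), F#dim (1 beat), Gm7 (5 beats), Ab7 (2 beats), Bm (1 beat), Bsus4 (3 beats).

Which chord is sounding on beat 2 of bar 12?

Bm

Beat 2 of bar 12 is beat (12−1)×3 + 2 = 35 overall.
Running totals: Ebadd9 ends at 5, Ebmaj7 ends at 10, Db6 ends at 15, Gm ends at 17, Gdim ends at 20, Abm7 ends at 23, Fm ends at 29, B6 ends at 33, Bm ends at 35.
Beat 35 falls within Bm.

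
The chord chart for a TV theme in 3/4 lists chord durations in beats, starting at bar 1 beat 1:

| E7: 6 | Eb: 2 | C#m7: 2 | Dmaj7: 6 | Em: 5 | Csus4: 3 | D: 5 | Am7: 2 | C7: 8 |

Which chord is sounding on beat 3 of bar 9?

D

Beat 3 of bar 9 is beat (9−1)×3 + 3 = 27 overall.
Running totals: E7 ends at 6, Eb ends at 8, C#m7 ends at 10, Dmaj7 ends at 16, Em ends at 21, Csus4 ends at 24, D ends at 29.
Beat 27 falls within D.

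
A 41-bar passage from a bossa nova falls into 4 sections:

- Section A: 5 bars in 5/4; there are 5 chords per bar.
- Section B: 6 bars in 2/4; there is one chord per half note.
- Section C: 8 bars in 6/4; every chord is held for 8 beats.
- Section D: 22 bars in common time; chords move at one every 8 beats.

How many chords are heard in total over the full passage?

A: 5·5 = 25 beats, 25/1 = 25 chords.
B: 6·2 = 12 beats, 12/2 = 6 chords.
C: 8·6 = 48 beats, 48/8 = 6 chords.
D: 22·4 = 88 beats, 88/8 = 11 chords.
Total: 25 + 6 + 6 + 11 = 48.

48 chords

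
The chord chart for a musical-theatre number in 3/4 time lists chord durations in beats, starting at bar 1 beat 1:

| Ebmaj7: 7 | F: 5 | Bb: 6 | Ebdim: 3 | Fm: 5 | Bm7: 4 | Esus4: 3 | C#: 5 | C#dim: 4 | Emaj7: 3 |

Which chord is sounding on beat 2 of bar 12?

Beat 2 of bar 12 is beat (12−1)×3 + 2 = 35 overall.
Running totals: Ebmaj7 ends at 7, F ends at 12, Bb ends at 18, Ebdim ends at 21, Fm ends at 26, Bm7 ends at 30, Esus4 ends at 33, C# ends at 38.
Beat 35 falls within C#.

C#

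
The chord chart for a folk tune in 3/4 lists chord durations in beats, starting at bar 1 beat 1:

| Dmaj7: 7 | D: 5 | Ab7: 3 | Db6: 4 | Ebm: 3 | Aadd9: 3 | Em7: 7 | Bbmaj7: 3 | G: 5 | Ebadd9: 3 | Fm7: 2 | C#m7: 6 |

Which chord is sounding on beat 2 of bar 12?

Bbmaj7

Beat 2 of bar 12 is beat (12−1)×3 + 2 = 35 overall.
Running totals: Dmaj7 ends at 7, D ends at 12, Ab7 ends at 15, Db6 ends at 19, Ebm ends at 22, Aadd9 ends at 25, Em7 ends at 32, Bbmaj7 ends at 35.
Beat 35 falls within Bbmaj7.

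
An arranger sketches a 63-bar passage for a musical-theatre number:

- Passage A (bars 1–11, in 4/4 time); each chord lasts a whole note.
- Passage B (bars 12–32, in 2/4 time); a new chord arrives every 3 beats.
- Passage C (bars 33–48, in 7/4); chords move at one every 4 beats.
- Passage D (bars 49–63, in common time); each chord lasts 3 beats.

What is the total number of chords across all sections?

73 chords

A has 44 beats and chords last 4 each, so 11 chords.
B has 42 beats and chords last 3 each, so 14 chords.
C has 112 beats and chords last 4 each, so 28 chords.
D has 60 beats and chords last 3 each, so 20 chords.
Total: 11 + 14 + 28 + 20 = 73.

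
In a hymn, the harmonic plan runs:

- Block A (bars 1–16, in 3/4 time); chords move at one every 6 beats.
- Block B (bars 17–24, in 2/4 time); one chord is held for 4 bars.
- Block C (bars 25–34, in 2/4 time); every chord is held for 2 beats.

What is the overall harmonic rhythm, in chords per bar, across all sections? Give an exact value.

10/17 chords per bar

A: 16 bars of 3 beats is 48 beats; at 6 beats each that's 8 chords.
B: 8 bars of 2 beats is 16 beats; at 8 beats each that's 2 chords.
C: 10 bars of 2 beats is 20 beats; at 2 beats each that's 10 chords.
Overall: 20 chords over 34 bars → 20/34 = 10/17 chords per bar.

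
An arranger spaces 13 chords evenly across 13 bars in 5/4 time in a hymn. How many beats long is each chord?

5 beats

13 bars × 5 beats/bar = 65 beats total.
65 beats ÷ 13 chords = 5 beats per chord.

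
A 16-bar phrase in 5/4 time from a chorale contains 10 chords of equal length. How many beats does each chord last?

8 beats

16 bars × 5 beats/bar = 80 beats total.
80 beats ÷ 10 chords = 8 beats per chord.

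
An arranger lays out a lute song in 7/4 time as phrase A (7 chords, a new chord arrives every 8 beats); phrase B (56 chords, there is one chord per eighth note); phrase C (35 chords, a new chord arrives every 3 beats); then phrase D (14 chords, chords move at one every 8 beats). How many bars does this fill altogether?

A: 7 × 8 = 56 beats = 8 bars.
B: 56 × 0.5 = 28 beats = 4 bars.
C: 35 × 3 = 105 beats = 15 bars.
D: 14 × 8 = 112 beats = 16 bars.
Total: 8 + 4 + 15 + 16 = 43 bars.

43 bars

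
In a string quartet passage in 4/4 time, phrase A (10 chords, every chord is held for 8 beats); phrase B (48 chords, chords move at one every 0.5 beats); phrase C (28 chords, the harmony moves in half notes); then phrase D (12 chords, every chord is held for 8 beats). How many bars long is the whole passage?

64 bars

A: 10 × 8 = 80 beats = 20 bars.
B: 48 × 0.5 = 24 beats = 6 bars.
C: 28 × 2 = 56 beats = 14 bars.
D: 12 × 8 = 96 beats = 24 bars.
Total: 20 + 6 + 14 + 24 = 64 bars.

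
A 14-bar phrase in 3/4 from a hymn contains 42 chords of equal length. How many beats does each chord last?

14 bars × 3 beats/bar = 42 beats total.
42 beats ÷ 42 chords = 1 beats per chord.
(That is a quarter note.)

1 beat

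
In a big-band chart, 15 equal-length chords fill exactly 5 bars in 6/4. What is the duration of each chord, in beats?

5 bars × 6 beats/bar = 30 beats total.
30 beats ÷ 15 chords = 2 beats per chord.
(That is a half note.)

2 beats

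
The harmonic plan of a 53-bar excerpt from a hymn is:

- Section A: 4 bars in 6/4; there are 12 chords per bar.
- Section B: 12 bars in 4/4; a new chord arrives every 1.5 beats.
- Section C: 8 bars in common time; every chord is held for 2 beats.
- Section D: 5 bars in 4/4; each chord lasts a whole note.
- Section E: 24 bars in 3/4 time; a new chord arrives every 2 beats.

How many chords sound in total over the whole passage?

A: 4 bars × 6 beats = 24 beats; 0.5 beats/chord → 48 chords.
B: 12 bars × 4 beats = 48 beats; 1.5 beats/chord → 32 chords.
C: 8 bars × 4 beats = 32 beats; 2 beats/chord → 16 chords.
D: 5 bars × 4 beats = 20 beats; 4 beats/chord → 5 chords.
E: 24 bars × 3 beats = 72 beats; 2 beats/chord → 36 chords.
Total: 48 + 32 + 16 + 5 + 36 = 137.

137 chords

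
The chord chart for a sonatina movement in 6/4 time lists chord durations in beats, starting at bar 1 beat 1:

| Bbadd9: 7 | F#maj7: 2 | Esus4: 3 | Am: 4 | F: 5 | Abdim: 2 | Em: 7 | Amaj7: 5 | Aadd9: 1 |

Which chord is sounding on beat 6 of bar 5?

Em

Beat 6 of bar 5 is beat (5−1)×6 + 6 = 30 overall.
Running totals: Bbadd9 ends at 7, F#maj7 ends at 9, Esus4 ends at 12, Am ends at 16, F ends at 21, Abdim ends at 23, Em ends at 30.
Beat 30 falls within Em.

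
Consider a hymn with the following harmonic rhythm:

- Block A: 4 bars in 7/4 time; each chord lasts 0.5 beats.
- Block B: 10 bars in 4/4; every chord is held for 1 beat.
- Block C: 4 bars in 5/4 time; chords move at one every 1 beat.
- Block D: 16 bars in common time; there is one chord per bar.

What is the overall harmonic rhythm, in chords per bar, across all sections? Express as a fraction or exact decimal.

66/17 chords per bar

A: 4 bars of 7 beats is 28 beats; at 0.5 beats each that's 56 chords.
B: 10 bars of 4 beats is 40 beats; at 1 beat each that's 40 chords.
C: 4 bars of 5 beats is 20 beats; at 1 beat each that's 20 chords.
D: 16 bars of 4 beats is 64 beats; at 4 beats each that's 16 chords.
Overall: 132 chords over 34 bars → 132/34 = 66/17 chords per bar.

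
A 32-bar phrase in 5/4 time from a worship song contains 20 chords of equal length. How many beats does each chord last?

32 bars × 5 beats/bar = 160 beats total.
160 beats ÷ 20 chords = 8 beats per chord.

8 beats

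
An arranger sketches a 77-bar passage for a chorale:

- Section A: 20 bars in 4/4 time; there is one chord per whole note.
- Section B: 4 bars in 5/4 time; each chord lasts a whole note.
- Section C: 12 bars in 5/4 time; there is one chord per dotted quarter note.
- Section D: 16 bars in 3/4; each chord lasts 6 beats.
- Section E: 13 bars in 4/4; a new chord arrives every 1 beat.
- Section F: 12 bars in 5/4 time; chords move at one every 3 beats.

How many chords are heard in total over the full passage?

A: 20·4 = 80 beats, 80/4 = 20 chords.
B: 4·5 = 20 beats, 20/4 = 5 chords.
C: 12·5 = 60 beats, 60/1.5 = 40 chords.
D: 16·3 = 48 beats, 48/6 = 8 chords.
E: 13·4 = 52 beats, 52/1 = 52 chords.
F: 12·5 = 60 beats, 60/3 = 20 chords.
Total: 20 + 5 + 40 + 8 + 52 + 20 = 145.

145 chords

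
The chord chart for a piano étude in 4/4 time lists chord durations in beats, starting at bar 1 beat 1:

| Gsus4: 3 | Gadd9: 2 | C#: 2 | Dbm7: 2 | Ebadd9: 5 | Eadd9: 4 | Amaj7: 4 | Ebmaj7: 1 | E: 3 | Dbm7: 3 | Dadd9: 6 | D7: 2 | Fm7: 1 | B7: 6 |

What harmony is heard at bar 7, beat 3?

Beat 3 of bar 7 is beat (7−1)×4 + 3 = 27 overall.
Running totals: Gsus4 ends at 3, Gadd9 ends at 5, C# ends at 7, Dbm7 ends at 9, Ebadd9 ends at 14, Eadd9 ends at 18, Amaj7 ends at 22, Ebmaj7 ends at 23, E ends at 26, Dbm7 ends at 29.
Beat 27 falls within Dbm7.

Dbm7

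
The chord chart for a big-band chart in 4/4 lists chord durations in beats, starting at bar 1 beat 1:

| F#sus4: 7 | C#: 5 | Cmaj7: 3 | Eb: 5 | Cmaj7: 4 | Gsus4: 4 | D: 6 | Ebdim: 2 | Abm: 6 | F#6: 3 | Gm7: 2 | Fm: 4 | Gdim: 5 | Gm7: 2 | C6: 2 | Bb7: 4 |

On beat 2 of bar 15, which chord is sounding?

Beat 2 of bar 15 is beat (15−1)×4 + 2 = 58 overall.
Running totals: F#sus4 ends at 7, C# ends at 12, Cmaj7 ends at 15, Eb ends at 20, Cmaj7 ends at 24, Gsus4 ends at 28, D ends at 34, Ebdim ends at 36, Abm ends at 42, F#6 ends at 45, Gm7 ends at 47, Fm ends at 51, Gdim ends at 56, Gm7 ends at 58.
Beat 58 falls within Gm7.

Gm7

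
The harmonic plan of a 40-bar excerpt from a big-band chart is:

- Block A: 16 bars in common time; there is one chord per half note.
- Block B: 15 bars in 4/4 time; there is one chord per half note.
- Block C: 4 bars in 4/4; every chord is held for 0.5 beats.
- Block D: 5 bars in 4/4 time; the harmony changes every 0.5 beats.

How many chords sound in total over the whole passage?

A: 16 bars × 4 beats = 64 beats; 2 beats/chord → 32 chords.
B: 15 bars × 4 beats = 60 beats; 2 beats/chord → 30 chords.
C: 4 bars × 4 beats = 16 beats; 0.5 beats/chord → 32 chords.
D: 5 bars × 4 beats = 20 beats; 0.5 beats/chord → 40 chords.
Total: 32 + 30 + 32 + 40 = 134.

134 chords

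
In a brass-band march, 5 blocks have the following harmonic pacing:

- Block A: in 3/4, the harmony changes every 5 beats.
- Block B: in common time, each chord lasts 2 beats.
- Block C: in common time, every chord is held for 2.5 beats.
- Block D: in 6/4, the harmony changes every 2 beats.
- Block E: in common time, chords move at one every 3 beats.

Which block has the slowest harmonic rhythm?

A: each chord is 5 beats in 3/4, so 0.6 per bar.
B: each chord is 2 beats in 4/4, so 2 per bar.
C: each chord is 2.5 beats in 4/4, so 1.6 per bar.
D: each chord is 2 beats in 6/4, so 3 per bar.
E: each chord is 3 beats in 4/4, so 4/3 per bar.
Slowest is A at 0.6 chords/bar.

Block A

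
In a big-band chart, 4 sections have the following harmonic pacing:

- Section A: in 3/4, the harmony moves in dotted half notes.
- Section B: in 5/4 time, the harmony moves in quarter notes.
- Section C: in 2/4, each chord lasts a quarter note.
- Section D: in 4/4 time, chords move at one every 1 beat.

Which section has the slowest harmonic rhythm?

Section A

A: 3 beats/bar ÷ 3 beats/chord = 1 chord/bar.
B: 5 beats/bar ÷ 1 beat/chord = 5 chords/bar.
C: 2 beats/bar ÷ 1 beat/chord = 2 chords/bar.
D: 4 beats/bar ÷ 1 beat/chord = 4 chords/bar.
Slowest is A at 1 chords/bar.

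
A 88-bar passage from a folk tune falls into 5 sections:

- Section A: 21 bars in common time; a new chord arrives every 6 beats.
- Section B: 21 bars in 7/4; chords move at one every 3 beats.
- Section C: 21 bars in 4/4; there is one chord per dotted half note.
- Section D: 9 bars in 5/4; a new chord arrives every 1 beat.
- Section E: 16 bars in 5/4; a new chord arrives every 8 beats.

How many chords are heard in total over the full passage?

146 chords

A has 84 beats and chords last 6 each, so 14 chords.
B has 147 beats and chords last 3 each, so 49 chords.
C has 84 beats and chords last 3 each, so 28 chords.
D has 45 beats and chords last 1 each, so 45 chords.
E has 80 beats and chords last 8 each, so 10 chords.
Total: 14 + 49 + 28 + 45 + 10 = 146.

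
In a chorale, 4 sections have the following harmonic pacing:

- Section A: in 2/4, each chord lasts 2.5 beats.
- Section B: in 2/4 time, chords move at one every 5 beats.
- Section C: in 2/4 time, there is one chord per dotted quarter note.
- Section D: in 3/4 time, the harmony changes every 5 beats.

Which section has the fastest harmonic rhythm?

Section C

A: 2 beats/bar ÷ 2.5 beats/chord = 0.8 chords/bar.
B: 2 beats/bar ÷ 5 beats/chord = 0.4 chords/bar.
C: 2 beats/bar ÷ 1.5 beats/chord = 4/3 chords/bar.
D: 3 beats/bar ÷ 5 beats/chord = 0.6 chords/bar.
Fastest is C at 4/3 chords/bar.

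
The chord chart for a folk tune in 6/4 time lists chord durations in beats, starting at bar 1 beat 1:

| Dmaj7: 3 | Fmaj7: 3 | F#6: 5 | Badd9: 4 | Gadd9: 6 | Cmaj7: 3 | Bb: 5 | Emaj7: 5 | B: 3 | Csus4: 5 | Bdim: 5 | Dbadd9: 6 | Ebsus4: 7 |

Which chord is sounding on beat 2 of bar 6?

Emaj7

Beat 2 of bar 6 is beat (6−1)×6 + 2 = 32 overall.
Running totals: Dmaj7 ends at 3, Fmaj7 ends at 6, F#6 ends at 11, Badd9 ends at 15, Gadd9 ends at 21, Cmaj7 ends at 24, Bb ends at 29, Emaj7 ends at 34.
Beat 32 falls within Emaj7.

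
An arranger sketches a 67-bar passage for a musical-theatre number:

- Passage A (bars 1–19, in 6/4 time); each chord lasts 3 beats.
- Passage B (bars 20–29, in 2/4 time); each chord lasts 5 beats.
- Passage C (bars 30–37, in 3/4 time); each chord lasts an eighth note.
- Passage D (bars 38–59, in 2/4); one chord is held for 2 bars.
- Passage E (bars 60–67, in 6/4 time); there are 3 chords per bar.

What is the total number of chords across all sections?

125 chords

A has 114 beats and chords last 3 each, so 38 chords.
B has 20 beats and chords last 5 each, so 4 chords.
C has 24 beats and chords last 0.5 each, so 48 chords.
D has 44 beats and chords last 4 each, so 11 chords.
E has 48 beats and chords last 2 each, so 24 chords.
Total: 38 + 4 + 48 + 11 + 24 = 125.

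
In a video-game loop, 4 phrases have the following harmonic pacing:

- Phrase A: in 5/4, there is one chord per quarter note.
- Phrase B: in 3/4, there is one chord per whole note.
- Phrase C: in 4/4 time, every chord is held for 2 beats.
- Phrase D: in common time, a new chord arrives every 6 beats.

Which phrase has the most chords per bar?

Phrase A

A: 5/1 = 5 chords/bar.
B: 3/4 = 0.75 chords/bar.
C: 4/2 = 2 chords/bar.
D: 4/6 = 2/3 chords/bar.
Fastest is A at 5 chords/bar.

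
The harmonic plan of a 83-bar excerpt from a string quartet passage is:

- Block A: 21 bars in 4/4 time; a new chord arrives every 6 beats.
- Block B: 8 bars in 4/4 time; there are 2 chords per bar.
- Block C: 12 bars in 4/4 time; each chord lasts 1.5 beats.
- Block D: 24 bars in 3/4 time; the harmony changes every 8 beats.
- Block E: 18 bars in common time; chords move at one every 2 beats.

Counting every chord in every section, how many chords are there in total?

A: 21 bars × 4 beats = 84 beats; 6 beats/chord → 14 chords.
B: 8 bars × 4 beats = 32 beats; 2 beats/chord → 16 chords.
C: 12 bars × 4 beats = 48 beats; 1.5 beats/chord → 32 chords.
D: 24 bars × 3 beats = 72 beats; 8 beats/chord → 9 chords.
E: 18 bars × 4 beats = 72 beats; 2 beats/chord → 36 chords.
Total: 14 + 16 + 32 + 9 + 36 = 107.

107 chords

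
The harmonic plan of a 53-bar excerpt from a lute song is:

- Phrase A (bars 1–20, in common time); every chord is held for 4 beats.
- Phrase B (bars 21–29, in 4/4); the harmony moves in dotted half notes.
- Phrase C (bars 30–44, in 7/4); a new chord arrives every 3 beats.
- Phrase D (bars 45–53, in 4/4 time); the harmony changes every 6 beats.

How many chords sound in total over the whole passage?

A: 20·4 = 80 beats, 80/4 = 20 chords.
B: 9·4 = 36 beats, 36/3 = 12 chords.
C: 15·7 = 105 beats, 105/3 = 35 chords.
D: 9·4 = 36 beats, 36/6 = 6 chords.
Total: 20 + 12 + 35 + 6 = 73.

73 chords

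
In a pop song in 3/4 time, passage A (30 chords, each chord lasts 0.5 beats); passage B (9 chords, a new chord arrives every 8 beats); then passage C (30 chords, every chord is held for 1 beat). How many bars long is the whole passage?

39 bars

A: 30 × 0.5 = 15 beats = 5 bars.
B: 9 × 8 = 72 beats = 24 bars.
C: 30 × 1 = 30 beats = 10 bars.
Total: 5 + 24 + 10 = 39 bars.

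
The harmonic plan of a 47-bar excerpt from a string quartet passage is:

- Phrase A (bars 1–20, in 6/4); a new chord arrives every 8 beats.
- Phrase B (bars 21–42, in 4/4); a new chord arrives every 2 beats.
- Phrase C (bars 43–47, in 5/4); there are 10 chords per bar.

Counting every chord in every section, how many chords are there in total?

109 chords

A has 120 beats and chords last 8 each, so 15 chords.
B has 88 beats and chords last 2 each, so 44 chords.
C has 25 beats and chords last 0.5 each, so 50 chords.
Total: 15 + 44 + 50 = 109.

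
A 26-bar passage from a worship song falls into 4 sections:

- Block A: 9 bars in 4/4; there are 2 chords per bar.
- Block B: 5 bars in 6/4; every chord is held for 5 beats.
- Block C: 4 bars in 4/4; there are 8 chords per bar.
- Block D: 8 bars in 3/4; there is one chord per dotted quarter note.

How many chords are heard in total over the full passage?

A: 9 bars × 4 beats = 36 beats; 2 beats/chord → 18 chords.
B: 5 bars × 6 beats = 30 beats; 5 beats/chord → 6 chords.
C: 4 bars × 4 beats = 16 beats; 0.5 beats/chord → 32 chords.
D: 8 bars × 3 beats = 24 beats; 1.5 beats/chord → 16 chords.
Total: 18 + 6 + 32 + 16 = 72.

72 chords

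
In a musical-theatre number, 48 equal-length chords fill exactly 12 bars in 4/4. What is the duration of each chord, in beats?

1 beat

12 bars × 4 beats/bar = 48 beats total.
48 beats ÷ 48 chords = 1 beats per chord.
(That is a quarter note.)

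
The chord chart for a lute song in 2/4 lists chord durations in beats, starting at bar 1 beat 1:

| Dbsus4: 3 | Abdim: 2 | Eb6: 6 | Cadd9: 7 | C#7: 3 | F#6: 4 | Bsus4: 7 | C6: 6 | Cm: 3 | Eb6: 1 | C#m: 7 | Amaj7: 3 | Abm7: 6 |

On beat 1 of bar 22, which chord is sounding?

Beat 1 of bar 22 is beat (22−1)×2 + 1 = 43 overall.
Running totals: Dbsus4 ends at 3, Abdim ends at 5, Eb6 ends at 11, Cadd9 ends at 18, C#7 ends at 21, F#6 ends at 25, Bsus4 ends at 32, C6 ends at 38, Cm ends at 41, Eb6 ends at 42, C#m ends at 49.
Beat 43 falls within C#m.

C#m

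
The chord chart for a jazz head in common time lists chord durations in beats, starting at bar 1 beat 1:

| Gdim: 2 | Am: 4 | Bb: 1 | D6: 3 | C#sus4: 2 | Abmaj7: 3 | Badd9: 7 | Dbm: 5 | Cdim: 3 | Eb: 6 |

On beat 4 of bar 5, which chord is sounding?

Badd9

Beat 4 of bar 5 is beat (5−1)×4 + 4 = 20 overall.
Running totals: Gdim ends at 2, Am ends at 6, Bb ends at 7, D6 ends at 10, C#sus4 ends at 12, Abmaj7 ends at 15, Badd9 ends at 22.
Beat 20 falls within Badd9.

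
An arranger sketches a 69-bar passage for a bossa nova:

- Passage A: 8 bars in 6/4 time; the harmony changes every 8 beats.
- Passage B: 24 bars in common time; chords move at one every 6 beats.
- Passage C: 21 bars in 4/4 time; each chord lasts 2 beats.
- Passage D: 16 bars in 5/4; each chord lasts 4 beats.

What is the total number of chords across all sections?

84 chords

A: 8·6 = 48 beats, 48/8 = 6 chords.
B: 24·4 = 96 beats, 96/6 = 16 chords.
C: 21·4 = 84 beats, 84/2 = 42 chords.
D: 16·5 = 80 beats, 80/4 = 20 chords.
Total: 6 + 16 + 42 + 20 = 84.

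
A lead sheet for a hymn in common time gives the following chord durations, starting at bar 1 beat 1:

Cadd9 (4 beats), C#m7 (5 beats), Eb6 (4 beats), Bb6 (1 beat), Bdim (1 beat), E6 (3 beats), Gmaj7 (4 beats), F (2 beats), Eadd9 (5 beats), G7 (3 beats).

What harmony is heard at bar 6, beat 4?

F

Beat 4 of bar 6 is beat (6−1)×4 + 4 = 24 overall.
Running totals: Cadd9 ends at 4, C#m7 ends at 9, Eb6 ends at 13, Bb6 ends at 14, Bdim ends at 15, E6 ends at 18, Gmaj7 ends at 22, F ends at 24.
Beat 24 falls within F.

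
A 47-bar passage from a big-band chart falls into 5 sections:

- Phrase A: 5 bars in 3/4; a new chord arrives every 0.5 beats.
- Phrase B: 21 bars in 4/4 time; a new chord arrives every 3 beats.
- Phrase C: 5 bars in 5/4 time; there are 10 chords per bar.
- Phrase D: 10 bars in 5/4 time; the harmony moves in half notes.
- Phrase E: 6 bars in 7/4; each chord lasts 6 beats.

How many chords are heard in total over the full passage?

140 chords

A: 5·3 = 15 beats, 15/0.5 = 30 chords.
B: 21·4 = 84 beats, 84/3 = 28 chords.
C: 5·5 = 25 beats, 25/0.5 = 50 chords.
D: 10·5 = 50 beats, 50/2 = 25 chords.
E: 6·7 = 42 beats, 42/6 = 7 chords.
Total: 30 + 28 + 50 + 25 + 7 = 140.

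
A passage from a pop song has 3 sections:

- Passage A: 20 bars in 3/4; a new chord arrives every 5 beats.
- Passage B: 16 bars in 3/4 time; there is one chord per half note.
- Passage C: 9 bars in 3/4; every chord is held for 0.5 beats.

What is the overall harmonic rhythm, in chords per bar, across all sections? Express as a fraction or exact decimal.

A: 20 bars of 3 beats is 60 beats; at 5 beats each that's 12 chords.
B: 16 bars of 3 beats is 48 beats; at 2 beats each that's 24 chords.
C: 9 bars of 3 beats is 27 beats; at 0.5 beats each that's 54 chords.
Overall: 90 chords over 45 bars → 90/45 = 2 chords per bar.

2 chords per bar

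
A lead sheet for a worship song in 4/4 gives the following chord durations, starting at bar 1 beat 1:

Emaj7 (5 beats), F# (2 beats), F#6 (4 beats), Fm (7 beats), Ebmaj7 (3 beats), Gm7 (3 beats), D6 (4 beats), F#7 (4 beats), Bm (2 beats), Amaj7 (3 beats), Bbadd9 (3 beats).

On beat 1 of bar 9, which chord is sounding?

Bm

Beat 1 of bar 9 is beat (9−1)×4 + 1 = 33 overall.
Running totals: Emaj7 ends at 5, F# ends at 7, F#6 ends at 11, Fm ends at 18, Ebmaj7 ends at 21, Gm7 ends at 24, D6 ends at 28, F#7 ends at 32, Bm ends at 34.
Beat 33 falls within Bm.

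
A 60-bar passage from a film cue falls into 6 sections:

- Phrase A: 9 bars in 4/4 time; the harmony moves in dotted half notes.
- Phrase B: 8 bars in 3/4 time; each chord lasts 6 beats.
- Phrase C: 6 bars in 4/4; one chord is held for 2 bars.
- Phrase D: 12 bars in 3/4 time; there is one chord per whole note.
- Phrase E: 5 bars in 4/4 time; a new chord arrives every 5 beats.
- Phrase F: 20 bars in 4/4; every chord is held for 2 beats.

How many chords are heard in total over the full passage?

72 chords

A has 36 beats and chords last 3 each, so 12 chords.
B has 24 beats and chords last 6 each, so 4 chords.
C has 24 beats and chords last 8 each, so 3 chords.
D has 36 beats and chords last 4 each, so 9 chords.
E has 20 beats and chords last 5 each, so 4 chords.
F has 80 beats and chords last 2 each, so 40 chords.
Total: 12 + 4 + 3 + 9 + 4 + 40 = 72.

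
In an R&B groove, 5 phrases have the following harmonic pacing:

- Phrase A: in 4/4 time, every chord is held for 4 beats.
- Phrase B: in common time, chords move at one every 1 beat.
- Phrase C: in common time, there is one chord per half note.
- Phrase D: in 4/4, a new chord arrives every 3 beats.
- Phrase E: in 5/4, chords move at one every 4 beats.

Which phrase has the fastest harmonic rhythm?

Phrase B

A: each chord is 4 beats in 4/4, so 1 per bar.
B: each chord is 1 beat in 4/4, so 4 per bar.
C: each chord is 2 beats in 4/4, so 2 per bar.
D: each chord is 3 beats in 4/4, so 4/3 per bar.
E: each chord is 4 beats in 5/4, so 1.25 per bar.
Fastest is B at 4 chords/bar.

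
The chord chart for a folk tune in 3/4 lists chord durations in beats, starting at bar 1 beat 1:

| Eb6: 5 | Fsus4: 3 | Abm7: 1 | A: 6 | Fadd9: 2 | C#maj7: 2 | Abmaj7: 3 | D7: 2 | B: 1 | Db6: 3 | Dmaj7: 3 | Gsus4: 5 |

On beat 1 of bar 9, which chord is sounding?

Beat 1 of bar 9 is beat (9−1)×3 + 1 = 25 overall.
Running totals: Eb6 ends at 5, Fsus4 ends at 8, Abm7 ends at 9, A ends at 15, Fadd9 ends at 17, C#maj7 ends at 19, Abmaj7 ends at 22, D7 ends at 24, B ends at 25.
Beat 25 falls within B.

B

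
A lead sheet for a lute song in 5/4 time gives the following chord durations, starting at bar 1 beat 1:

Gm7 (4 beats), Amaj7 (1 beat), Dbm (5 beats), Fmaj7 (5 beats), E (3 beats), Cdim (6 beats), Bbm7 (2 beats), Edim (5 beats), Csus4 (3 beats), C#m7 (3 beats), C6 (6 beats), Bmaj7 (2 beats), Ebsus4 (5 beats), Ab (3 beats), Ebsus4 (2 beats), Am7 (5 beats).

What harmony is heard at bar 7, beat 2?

Csus4

Beat 2 of bar 7 is beat (7−1)×5 + 2 = 32 overall.
Running totals: Gm7 ends at 4, Amaj7 ends at 5, Dbm ends at 10, Fmaj7 ends at 15, E ends at 18, Cdim ends at 24, Bbm7 ends at 26, Edim ends at 31, Csus4 ends at 34.
Beat 32 falls within Csus4.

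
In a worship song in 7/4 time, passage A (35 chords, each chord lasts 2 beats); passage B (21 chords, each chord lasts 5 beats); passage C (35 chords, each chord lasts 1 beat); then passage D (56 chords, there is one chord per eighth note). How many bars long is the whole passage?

34 bars

A: 35 × 2 = 70 beats = 10 bars.
B: 21 × 5 = 105 beats = 15 bars.
C: 35 × 1 = 35 beats = 5 bars.
D: 56 × 0.5 = 28 beats = 4 bars.
Total: 10 + 15 + 5 + 4 = 34 bars.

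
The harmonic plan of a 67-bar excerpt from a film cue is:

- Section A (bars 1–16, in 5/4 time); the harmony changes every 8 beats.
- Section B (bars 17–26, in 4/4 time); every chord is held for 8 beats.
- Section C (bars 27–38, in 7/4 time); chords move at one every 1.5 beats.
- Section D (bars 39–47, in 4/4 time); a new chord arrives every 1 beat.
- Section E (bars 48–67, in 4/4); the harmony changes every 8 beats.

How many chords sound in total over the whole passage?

A: 16·5 = 80 beats, 80/8 = 10 chords.
B: 10·4 = 40 beats, 40/8 = 5 chords.
C: 12·7 = 84 beats, 84/1.5 = 56 chords.
D: 9·4 = 36 beats, 36/1 = 36 chords.
E: 20·4 = 80 beats, 80/8 = 10 chords.
Total: 10 + 5 + 56 + 36 + 10 = 117.

117 chords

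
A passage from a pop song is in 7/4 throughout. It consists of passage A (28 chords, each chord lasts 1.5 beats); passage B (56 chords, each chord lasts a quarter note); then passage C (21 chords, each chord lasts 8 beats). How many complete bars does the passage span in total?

A: 28 × 1.5 = 42 beats = 6 bars.
B: 56 × 1 = 56 beats = 8 bars.
C: 21 × 8 = 168 beats = 24 bars.
Total: 6 + 8 + 24 = 38 bars.

38 bars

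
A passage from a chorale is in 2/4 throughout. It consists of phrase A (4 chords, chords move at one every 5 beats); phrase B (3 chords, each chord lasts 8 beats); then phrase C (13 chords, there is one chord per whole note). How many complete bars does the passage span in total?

48 bars

A: 4 × 5 = 20 beats = 10 bars.
B: 3 × 8 = 24 beats = 12 bars.
C: 13 × 4 = 52 beats = 26 bars.
Total: 10 + 12 + 26 = 48 bars.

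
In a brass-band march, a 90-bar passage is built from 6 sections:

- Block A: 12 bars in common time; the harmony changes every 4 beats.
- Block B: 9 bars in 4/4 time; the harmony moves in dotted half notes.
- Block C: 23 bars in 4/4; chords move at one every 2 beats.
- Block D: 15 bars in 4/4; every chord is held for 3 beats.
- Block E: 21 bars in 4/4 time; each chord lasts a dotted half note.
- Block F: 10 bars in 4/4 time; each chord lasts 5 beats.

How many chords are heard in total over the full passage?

A: 12 bars × 4 beats = 48 beats; 4 beats/chord → 12 chords.
B: 9 bars × 4 beats = 36 beats; 3 beats/chord → 12 chords.
C: 23 bars × 4 beats = 92 beats; 2 beats/chord → 46 chords.
D: 15 bars × 4 beats = 60 beats; 3 beats/chord → 20 chords.
E: 21 bars × 4 beats = 84 beats; 3 beats/chord → 28 chords.
F: 10 bars × 4 beats = 40 beats; 5 beats/chord → 8 chords.
Total: 12 + 12 + 46 + 20 + 28 + 8 = 126.

126 chords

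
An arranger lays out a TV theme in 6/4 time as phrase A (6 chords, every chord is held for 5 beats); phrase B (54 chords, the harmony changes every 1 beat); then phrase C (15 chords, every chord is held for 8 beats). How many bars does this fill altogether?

A: 6 × 5 = 30 beats = 5 bars.
B: 54 × 1 = 54 beats = 9 bars.
C: 15 × 8 = 120 beats = 20 bars.
Total: 5 + 9 + 20 = 34 bars.

34 bars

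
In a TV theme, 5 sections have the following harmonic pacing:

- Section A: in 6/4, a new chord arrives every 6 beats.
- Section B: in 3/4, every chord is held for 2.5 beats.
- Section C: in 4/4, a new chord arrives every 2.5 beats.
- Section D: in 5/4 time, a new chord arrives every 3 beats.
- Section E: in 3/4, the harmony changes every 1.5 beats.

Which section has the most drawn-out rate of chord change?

A: 6 beats/bar ÷ 6 beats/chord = 1 chord/bar.
B: 3 beats/bar ÷ 2.5 beats/chord = 1.2 chords/bar.
C: 4 beats/bar ÷ 2.5 beats/chord = 1.6 chords/bar.
D: 5 beats/bar ÷ 3 beats/chord = 5/3 chords/bar.
E: 3 beats/bar ÷ 1.5 beats/chord = 2 chords/bar.
Slowest is A at 1 chords/bar.

Section A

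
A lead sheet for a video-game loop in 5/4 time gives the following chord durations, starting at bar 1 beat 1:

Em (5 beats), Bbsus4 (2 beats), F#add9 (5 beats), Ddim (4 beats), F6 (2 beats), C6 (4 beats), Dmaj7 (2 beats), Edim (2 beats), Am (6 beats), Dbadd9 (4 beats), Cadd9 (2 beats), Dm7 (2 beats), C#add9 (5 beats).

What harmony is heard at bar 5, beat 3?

Beat 3 of bar 5 is beat (5−1)×5 + 3 = 23 overall.
Running totals: Em ends at 5, Bbsus4 ends at 7, F#add9 ends at 12, Ddim ends at 16, F6 ends at 18, C6 ends at 22, Dmaj7 ends at 24.
Beat 23 falls within Dmaj7.

Dmaj7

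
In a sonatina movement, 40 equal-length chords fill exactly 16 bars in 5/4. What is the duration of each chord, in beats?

2 beats

16 bars × 5 beats/bar = 80 beats total.
80 beats ÷ 40 chords = 2 beats per chord.
(That is a half note.)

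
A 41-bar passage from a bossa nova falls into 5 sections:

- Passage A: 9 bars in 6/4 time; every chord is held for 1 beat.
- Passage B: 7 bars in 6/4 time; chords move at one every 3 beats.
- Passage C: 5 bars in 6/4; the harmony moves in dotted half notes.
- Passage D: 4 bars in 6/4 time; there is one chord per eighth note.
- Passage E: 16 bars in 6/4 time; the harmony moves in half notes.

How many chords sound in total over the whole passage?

174 chords

A has 54 beats and chords last 1 each, so 54 chords.
B has 42 beats and chords last 3 each, so 14 chords.
C has 30 beats and chords last 3 each, so 10 chords.
D has 24 beats and chords last 0.5 each, so 48 chords.
E has 96 beats and chords last 2 each, so 48 chords.
Total: 54 + 14 + 10 + 48 + 48 = 174.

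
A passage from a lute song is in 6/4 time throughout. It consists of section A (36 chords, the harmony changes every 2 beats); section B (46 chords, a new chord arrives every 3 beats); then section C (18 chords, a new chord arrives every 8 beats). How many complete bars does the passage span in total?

59 bars

A: 36 × 2 = 72 beats = 12 bars.
B: 46 × 3 = 138 beats = 23 bars.
C: 18 × 8 = 144 beats = 24 bars.
Total: 12 + 23 + 24 = 59 bars.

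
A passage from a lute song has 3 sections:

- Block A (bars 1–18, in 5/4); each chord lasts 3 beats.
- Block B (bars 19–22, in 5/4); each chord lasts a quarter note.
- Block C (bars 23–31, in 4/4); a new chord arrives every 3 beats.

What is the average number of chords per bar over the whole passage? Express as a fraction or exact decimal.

2 chords per bar

A: 18 bars of 5 beats is 90 beats; at 3 beats each that's 30 chords.
B: 4 bars of 5 beats is 20 beats; at 1 beat each that's 20 chords.
C: 9 bars of 4 beats is 36 beats; at 3 beats each that's 12 chords.
Overall: 62 chords over 31 bars → 62/31 = 2 chords per bar.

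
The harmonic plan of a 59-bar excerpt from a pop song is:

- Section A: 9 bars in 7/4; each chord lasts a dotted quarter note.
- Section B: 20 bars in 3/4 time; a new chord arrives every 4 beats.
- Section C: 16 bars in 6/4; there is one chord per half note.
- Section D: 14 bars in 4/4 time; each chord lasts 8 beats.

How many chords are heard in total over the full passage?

A has 63 beats and chords last 1.5 each, so 42 chords.
B has 60 beats and chords last 4 each, so 15 chords.
C has 96 beats and chords last 2 each, so 48 chords.
D has 56 beats and chords last 8 each, so 7 chords.
Total: 42 + 15 + 48 + 7 = 112.

112 chords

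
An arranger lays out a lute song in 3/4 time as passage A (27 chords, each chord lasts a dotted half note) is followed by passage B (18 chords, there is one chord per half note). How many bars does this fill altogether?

A: 27 × 3 = 81 beats = 27 bars.
B: 18 × 2 = 36 beats = 12 bars.
Total: 27 + 12 = 39 bars.

39 bars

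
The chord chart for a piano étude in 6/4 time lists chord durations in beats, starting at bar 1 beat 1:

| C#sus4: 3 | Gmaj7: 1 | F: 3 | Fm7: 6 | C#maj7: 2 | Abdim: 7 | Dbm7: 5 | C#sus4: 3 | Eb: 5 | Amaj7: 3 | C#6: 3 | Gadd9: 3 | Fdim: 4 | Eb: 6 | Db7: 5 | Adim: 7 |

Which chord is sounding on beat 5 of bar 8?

Beat 5 of bar 8 is beat (8−1)×6 + 5 = 47 overall.
Running totals: C#sus4 ends at 3, Gmaj7 ends at 4, F ends at 7, Fm7 ends at 13, C#maj7 ends at 15, Abdim ends at 22, Dbm7 ends at 27, C#sus4 ends at 30, Eb ends at 35, Amaj7 ends at 38, C#6 ends at 41, Gadd9 ends at 44, Fdim ends at 48.
Beat 47 falls within Fdim.

Fdim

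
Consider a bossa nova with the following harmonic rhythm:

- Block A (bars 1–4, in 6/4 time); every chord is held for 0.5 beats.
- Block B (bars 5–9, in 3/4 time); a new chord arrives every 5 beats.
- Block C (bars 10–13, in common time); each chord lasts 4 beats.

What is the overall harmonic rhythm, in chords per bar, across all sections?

55/13 chords per bar

A: 4 bars of 6 beats is 24 beats; at 0.5 beats each that's 48 chords.
B: 5 bars of 3 beats is 15 beats; at 5 beats each that's 3 chords.
C: 4 bars of 4 beats is 16 beats; at 4 beats each that's 4 chords.
Overall: 55 chords over 13 bars → 55/13 = 55/13 chords per bar.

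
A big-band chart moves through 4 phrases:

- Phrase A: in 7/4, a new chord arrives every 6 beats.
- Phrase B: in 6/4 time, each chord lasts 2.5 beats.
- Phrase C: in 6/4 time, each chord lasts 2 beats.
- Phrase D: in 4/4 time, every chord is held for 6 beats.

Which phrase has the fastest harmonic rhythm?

Phrase C

A: 7 beats/bar ÷ 6 beats/chord = 7/6 chords/bar.
B: 6 beats/bar ÷ 2.5 beats/chord = 2.4 chords/bar.
C: 6 beats/bar ÷ 2 beats/chord = 3 chords/bar.
D: 4 beats/bar ÷ 6 beats/chord = 2/3 chords/bar.
Fastest is C at 3 chords/bar.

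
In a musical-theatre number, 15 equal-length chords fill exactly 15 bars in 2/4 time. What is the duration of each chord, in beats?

2 beats

15 bars × 2 beats/bar = 30 beats total.
30 beats ÷ 15 chords = 2 beats per chord.
(That is a half note.)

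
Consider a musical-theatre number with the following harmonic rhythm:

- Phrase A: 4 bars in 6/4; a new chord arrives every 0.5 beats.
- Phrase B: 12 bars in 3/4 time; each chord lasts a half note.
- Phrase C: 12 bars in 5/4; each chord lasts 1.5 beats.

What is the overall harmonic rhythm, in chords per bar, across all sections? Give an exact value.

53/14 chords per bar

A: 4 bars of 6 beats is 24 beats; at 0.5 beats each that's 48 chords.
B: 12 bars of 3 beats is 36 beats; at 2 beats each that's 18 chords.
C: 12 bars of 5 beats is 60 beats; at 1.5 beats each that's 40 chords.
Overall: 106 chords over 28 bars → 106/28 = 53/14 chords per bar.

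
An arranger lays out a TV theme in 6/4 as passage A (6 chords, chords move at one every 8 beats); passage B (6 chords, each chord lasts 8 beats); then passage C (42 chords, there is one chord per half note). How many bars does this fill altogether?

A: 6 × 8 = 48 beats = 8 bars.
B: 6 × 8 = 48 beats = 8 bars.
C: 42 × 2 = 84 beats = 14 bars.
Total: 8 + 8 + 14 = 30 bars.

30 bars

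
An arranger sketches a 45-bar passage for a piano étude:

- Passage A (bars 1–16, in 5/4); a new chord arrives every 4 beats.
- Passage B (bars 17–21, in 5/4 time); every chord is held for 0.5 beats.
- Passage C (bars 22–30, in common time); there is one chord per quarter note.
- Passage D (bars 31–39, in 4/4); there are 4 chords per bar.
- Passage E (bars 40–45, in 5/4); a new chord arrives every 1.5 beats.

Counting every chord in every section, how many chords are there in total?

A has 80 beats and chords last 4 each, so 20 chords.
B has 25 beats and chords last 0.5 each, so 50 chords.
C has 36 beats and chords last 1 each, so 36 chords.
D has 36 beats and chords last 1 each, so 36 chords.
E has 30 beats and chords last 1.5 each, so 20 chords.
Total: 20 + 50 + 36 + 36 + 20 = 162.

162 chords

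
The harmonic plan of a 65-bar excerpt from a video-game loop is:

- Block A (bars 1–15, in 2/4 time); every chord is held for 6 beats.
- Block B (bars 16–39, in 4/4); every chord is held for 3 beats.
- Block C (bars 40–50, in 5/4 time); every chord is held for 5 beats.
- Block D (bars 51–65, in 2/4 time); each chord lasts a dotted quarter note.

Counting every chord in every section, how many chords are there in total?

68 chords

A: 15 bars × 2 beats = 30 beats; 6 beats/chord → 5 chords.
B: 24 bars × 4 beats = 96 beats; 3 beats/chord → 32 chords.
C: 11 bars × 5 beats = 55 beats; 5 beats/chord → 11 chords.
D: 15 bars × 2 beats = 30 beats; 1.5 beats/chord → 20 chords.
Total: 5 + 32 + 11 + 20 = 68.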